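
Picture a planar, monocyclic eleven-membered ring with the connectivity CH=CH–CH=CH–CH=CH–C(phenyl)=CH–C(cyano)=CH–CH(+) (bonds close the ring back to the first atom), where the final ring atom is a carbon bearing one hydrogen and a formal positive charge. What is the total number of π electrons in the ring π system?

10

Check conjugation: every atom in a ring double bond is sp² and brings one electron to the p orbital; the carbocation has an empty p orbital — every position has a p orbital, so the cyclic π system is continuous.
Adding the contributions, 5 × 2 = 10 from the double-bond units + 0 from the CH(+) atom = 10.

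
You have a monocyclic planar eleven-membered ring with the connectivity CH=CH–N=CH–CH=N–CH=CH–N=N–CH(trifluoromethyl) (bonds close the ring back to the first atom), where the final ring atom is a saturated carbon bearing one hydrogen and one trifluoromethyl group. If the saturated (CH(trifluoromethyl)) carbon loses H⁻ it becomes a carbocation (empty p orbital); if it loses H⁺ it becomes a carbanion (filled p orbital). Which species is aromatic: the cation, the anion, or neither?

In either ion the ring is fully conjugated: every atom, including the new sp² carbon, supplies a p orbital.
Cation: 5 × 2 + 0 = 10 π electrons → 4(2)+2, aromatic.
Anion: 5 × 2 + 2 = 12 π electrons → 4(3), antiaromatic.

The cation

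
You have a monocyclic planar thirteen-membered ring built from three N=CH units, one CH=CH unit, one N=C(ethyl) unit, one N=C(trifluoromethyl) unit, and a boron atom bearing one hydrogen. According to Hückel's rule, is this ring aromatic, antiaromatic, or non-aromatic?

Antiaromatic

All ring atoms are sp² and supply a p orbital to the ring (each doubly-bonded ring atom is sp² with one p-orbital electron; the doubly-bonded nitrogens are pyridine-type — their lone pairs lie in the ring plane, leaving one electron in the p orbital; the boron has an empty p orbital); the conjugation is uninterrupted.
Tallying contributions gives 6 × 2 = 12 from the double-bond units + 0 from the BH atom = 12.
A 4n π count (12, n = 3) in a planar conjugated ring means antiaromatic.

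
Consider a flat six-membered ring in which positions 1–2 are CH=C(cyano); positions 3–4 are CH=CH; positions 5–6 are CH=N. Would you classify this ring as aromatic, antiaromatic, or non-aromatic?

Aromatic

The p orbitals form a continuous loop: every atom in a ring double bond is sp² and brings one electron to the p orbital; each =N– nitrogen is pyridine-type (lone pair in the sp² plane, one electron in the p orbital). The ring is fully conjugated.
Tallying contributions gives 3 × 2 = 6 from the 3 double-bond units.
6 = 4(1) + 2, which satisfies Hückel's 4n+2 rule.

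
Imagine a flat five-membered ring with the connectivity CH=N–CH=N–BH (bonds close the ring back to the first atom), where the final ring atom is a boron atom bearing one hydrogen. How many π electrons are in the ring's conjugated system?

4

All ring atoms are sp² and supply a p orbital to the ring (each doubly-bonded ring atom is sp² with one p-orbital electron; each sp² =N– keeps its lone pair in-plane and puts one electron into the π system; the boron has an empty p orbital); the conjugation is uninterrupted.
Adding the contributions, 2 × 2 = 4 from the double-bond units + 0 from the BH atom = 4.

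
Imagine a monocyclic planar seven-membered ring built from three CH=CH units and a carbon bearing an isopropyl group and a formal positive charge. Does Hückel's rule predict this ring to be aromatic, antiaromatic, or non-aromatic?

Aromatic

All ring atoms are sp² and supply a p orbital to the ring (each doubly-bonded ring atom is sp² with one p-orbital electron; the carbocation has an empty p orbital); the conjugation is uninterrupted.
Counting π electrons: 3 × 2 = 6 from the double-bond units + 0 from the C(isopropyl)(+) atom = 6.
Since 6 = 4·1 + 2, the ring meets the 4n+2 criterion.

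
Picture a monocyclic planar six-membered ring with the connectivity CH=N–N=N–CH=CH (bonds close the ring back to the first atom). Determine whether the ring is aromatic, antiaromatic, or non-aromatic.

Aromatic

Check conjugation: the double-bond atoms are sp², each contributing one p electron; each =N– nitrogen is pyridine-type (lone pair in the sp² plane, one electron in the p orbital) — every position has a p orbital, so the cyclic π system is continuous.
Adding the contributions, 3 × 2 = 6 from the 3 double-bond units.
6 = 4(1) + 2, which satisfies Hückel's 4n+2 rule.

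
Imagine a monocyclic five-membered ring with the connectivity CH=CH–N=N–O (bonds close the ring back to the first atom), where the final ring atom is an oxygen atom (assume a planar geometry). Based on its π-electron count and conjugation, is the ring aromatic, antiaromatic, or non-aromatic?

Every ring atom contributes a p orbital perpendicular to the ring (the double-bond atoms are sp², each contributing one p electron; the doubly-bonded nitrogens are pyridine-type — their lone pairs lie in the ring plane, leaving one electron in the p orbital; the oxygen donates one lone pair from its p orbital), so the π system is cyclic and fully conjugated.
Tallying contributions gives 2 × 2 = 4 from the double-bond units + 2 from the O atom = 6.
With 6 π electrons (n = 1), the Hückel 4n+2 condition holds.

Aromatic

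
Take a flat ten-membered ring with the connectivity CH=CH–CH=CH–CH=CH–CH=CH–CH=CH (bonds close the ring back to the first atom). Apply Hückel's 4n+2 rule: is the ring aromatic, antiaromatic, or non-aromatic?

The p orbitals form a continuous loop: the double-bond atoms are sp², each contributing one p electron. The ring is fully conjugated.
π-electron count: 5 × 2 = 10 from the 5 double-bond units.
Since 10 = 4·2 + 2, the ring meets the 4n+2 criterion.

Aromatic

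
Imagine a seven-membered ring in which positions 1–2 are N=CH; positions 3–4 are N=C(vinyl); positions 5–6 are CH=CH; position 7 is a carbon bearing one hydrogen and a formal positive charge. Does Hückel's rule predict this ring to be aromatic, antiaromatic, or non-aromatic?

The p orbitals form a continuous loop: each doubly-bonded ring atom is sp² with one p-orbital electron; each =N– nitrogen is pyridine-type (lone pair in the sp² plane, one electron in the p orbital); the carbocation has an empty p orbital. The ring is fully conjugated.
Adding the contributions, 3 × 2 = 6 from the double-bond units + 0 from the CH(+) atom = 6.
That gives a 4n+2 count (6, n = 1).

Aromatic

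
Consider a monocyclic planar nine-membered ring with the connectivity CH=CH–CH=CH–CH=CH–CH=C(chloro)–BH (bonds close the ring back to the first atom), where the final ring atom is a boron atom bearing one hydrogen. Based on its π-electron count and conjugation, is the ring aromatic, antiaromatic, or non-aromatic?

Antiaromatic

All ring atoms are sp² and supply a p orbital to the ring (every atom in a ring double bond is sp² and brings one electron to the p orbital; the boron has an empty p orbital); the conjugation is uninterrupted.
π-electron count: 4 × 2 = 8 from the double-bond units + 0 from the BH atom = 8.
8 = 4(2); a planar, fully conjugated 4n system is antiaromatic.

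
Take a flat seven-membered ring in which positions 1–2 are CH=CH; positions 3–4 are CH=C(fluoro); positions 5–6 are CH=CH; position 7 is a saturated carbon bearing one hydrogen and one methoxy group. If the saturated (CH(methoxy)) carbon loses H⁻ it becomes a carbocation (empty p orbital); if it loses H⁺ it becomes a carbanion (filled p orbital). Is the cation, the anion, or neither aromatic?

The cation

In both ions every ring atom is sp² and contributes a p orbital, so both rings are fully conjugated.
Cation: 3 × 2 + 0 = 6 π electrons → 4(1)+2, aromatic.
Anion: 3 × 2 + 2 = 8 π electrons → 4(2), antiaromatic.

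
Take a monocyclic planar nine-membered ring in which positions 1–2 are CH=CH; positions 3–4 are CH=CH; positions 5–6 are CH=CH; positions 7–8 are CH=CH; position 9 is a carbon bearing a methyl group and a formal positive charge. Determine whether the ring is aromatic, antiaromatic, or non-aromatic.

Antiaromatic

Check conjugation: each doubly-bonded ring atom is sp² with one p-orbital electron; the carbocation has an empty p orbital — every position has a p orbital, so the cyclic π system is continuous.
Adding the contributions, 4 × 2 = 8 from the double-bond units + 0 from the C(methyl)(+) atom = 8.
8 is a 4n count (n = 2), so the planar conjugated ring is antiaromatic.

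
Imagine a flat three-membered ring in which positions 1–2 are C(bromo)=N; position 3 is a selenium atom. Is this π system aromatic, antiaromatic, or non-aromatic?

Antiaromatic

Every ring atom contributes a p orbital perpendicular to the ring (every atom in a ring double bond is sp² and brings one electron to the p orbital; the doubly-bonded nitrogens are pyridine-type — their lone pairs lie in the ring plane, leaving one electron in the p orbital; the selenium donates one lone pair from its p orbital), so the π system is cyclic and fully conjugated.
Tallying contributions gives 1 × 2 = 2 from the double-bond unit + 2 from the Se atom = 4.
4 = 4(1); a planar, fully conjugated 4n system is antiaromatic.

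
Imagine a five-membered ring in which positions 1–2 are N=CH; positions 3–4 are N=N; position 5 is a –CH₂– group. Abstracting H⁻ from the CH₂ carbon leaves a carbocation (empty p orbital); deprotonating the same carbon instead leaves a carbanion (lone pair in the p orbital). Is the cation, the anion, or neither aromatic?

The anion

In both ions every ring atom is sp² and contributes a p orbital, so both rings are fully conjugated.
Cation: 2 × 2 + 0 = 4 π electrons → 4(1), antiaromatic.
Anion: 2 × 2 + 2 = 6 π electrons → 4(1)+2, aromatic.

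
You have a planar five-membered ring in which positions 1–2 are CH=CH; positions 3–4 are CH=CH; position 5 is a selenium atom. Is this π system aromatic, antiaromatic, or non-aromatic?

Aromatic

Every ring atom contributes a p orbital perpendicular to the ring (each doubly-bonded ring atom is sp² with one p-orbital electron; the selenium donates one lone pair from its p orbital), so the π system is cyclic and fully conjugated.
π-electron count: 2 × 2 = 4 from the double-bond units + 2 from the Se atom = 6.
With 6 π electrons (n = 1), the Hückel 4n+2 condition holds.
(This ring is selenophene.)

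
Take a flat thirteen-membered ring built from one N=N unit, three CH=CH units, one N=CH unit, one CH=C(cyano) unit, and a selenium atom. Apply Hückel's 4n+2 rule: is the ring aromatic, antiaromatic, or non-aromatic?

The p orbitals form a continuous loop: the double-bond atoms are sp², each contributing one p electron; the doubly-bonded nitrogens are pyridine-type — their lone pairs lie in the ring plane, leaving one electron in the p orbital; the selenium donates one lone pair from its p orbital. The ring is fully conjugated.
Counting π electrons: 6 × 2 = 12 from the double-bond units + 2 from the Se atom = 14.
That gives a 4n+2 count (14, n = 3).

Aromatic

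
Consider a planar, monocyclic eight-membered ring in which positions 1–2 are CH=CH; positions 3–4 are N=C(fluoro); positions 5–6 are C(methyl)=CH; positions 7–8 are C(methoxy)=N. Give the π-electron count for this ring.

8

All ring atoms are sp² and supply a p orbital to the ring (each doubly-bonded ring atom is sp² with one p-orbital electron; each =N– nitrogen is pyridine-type (lone pair in the sp² plane, one electron in the p orbital)); the conjugation is uninterrupted.
Counting π electrons: 4 × 2 = 8 from the 4 double-bond units.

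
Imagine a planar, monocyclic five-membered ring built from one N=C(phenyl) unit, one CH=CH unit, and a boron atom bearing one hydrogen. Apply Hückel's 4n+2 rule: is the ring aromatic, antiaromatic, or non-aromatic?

Antiaromatic

Check conjugation: every atom in a ring double bond is sp² and brings one electron to the p orbital; each =N– nitrogen is pyridine-type (lone pair in the sp² plane, one electron in the p orbital); the boron has an empty p orbital — every position has a p orbital, so the cyclic π system is continuous.
Adding the contributions, 2 × 2 = 4 from the double-bond units + 0 from the BH atom = 4.
With 4 = 4·1 π electrons, Hückel's rule classifies the planar ring as antiaromatic.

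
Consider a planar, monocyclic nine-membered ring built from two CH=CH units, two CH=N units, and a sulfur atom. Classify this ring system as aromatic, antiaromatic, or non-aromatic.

Aromatic

All ring atoms are sp² and supply a p orbital to the ring (the double-bond atoms are sp², each contributing one p electron; each sp² =N– keeps its lone pair in-plane and puts one electron into the π system; the sulfur donates one lone pair from its p orbital); the conjugation is uninterrupted.
π-electron count: 4 × 2 = 8 from the double-bond units + 2 from the S atom = 10.
10 = 4(2) + 2, which satisfies Hückel's 4n+2 rule.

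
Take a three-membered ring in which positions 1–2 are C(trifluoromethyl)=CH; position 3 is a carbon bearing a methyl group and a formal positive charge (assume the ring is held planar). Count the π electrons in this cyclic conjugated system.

The p orbitals form a continuous loop: the double-bond atoms are sp², each contributing one p electron; the carbocation has an empty p orbital. The ring is fully conjugated.
Tallying contributions gives 1 × 2 = 2 from the double-bond unit + 0 from the C(methyl)(+) atom = 2.

2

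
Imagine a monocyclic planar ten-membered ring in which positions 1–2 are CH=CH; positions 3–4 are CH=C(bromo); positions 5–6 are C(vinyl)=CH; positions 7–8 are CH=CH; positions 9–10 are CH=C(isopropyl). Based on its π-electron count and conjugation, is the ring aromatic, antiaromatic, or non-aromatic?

Aromatic

The p orbitals form a continuous loop: each doubly-bonded ring atom is sp² with one p-orbital electron. The ring is fully conjugated.
π-electron count: 5 × 2 = 10 from the 5 double-bond units.
Since 10 = 4·2 + 2, the ring meets the 4n+2 criterion.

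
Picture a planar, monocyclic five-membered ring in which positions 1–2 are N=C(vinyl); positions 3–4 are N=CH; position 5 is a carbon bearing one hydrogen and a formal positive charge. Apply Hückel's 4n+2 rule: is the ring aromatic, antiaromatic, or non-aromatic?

Antiaromatic

Check conjugation: the double-bond atoms are sp², each contributing one p electron; each =N– nitrogen is pyridine-type (lone pair in the sp² plane, one electron in the p orbital); the carbocation has an empty p orbital — every position has a p orbital, so the cyclic π system is continuous.
π-electron count: 2 × 2 = 4 from the double-bond units + 0 from the CH(+) atom = 4.
4 is a 4n count (n = 1), so the planar conjugated ring is antiaromatic.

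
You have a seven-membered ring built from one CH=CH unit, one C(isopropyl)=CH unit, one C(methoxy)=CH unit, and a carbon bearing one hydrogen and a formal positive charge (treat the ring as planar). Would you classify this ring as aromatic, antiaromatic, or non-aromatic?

Every ring atom contributes a p orbital perpendicular to the ring (every atom in a ring double bond is sp² and brings one electron to the p orbital; the carbocation has an empty p orbital), so the π system is cyclic and fully conjugated.
Counting π electrons: 3 × 2 = 6 from the double-bond units + 0 from the CH(+) atom = 6.
Since 6 = 4·1 + 2, the ring meets the 4n+2 criterion.

Aromatic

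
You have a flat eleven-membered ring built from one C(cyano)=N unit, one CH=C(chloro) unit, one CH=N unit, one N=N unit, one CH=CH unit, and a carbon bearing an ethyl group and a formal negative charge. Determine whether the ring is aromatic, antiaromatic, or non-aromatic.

All ring atoms are sp² and supply a p orbital to the ring (each doubly-bonded ring atom is sp² with one p-orbital electron; each =N– nitrogen is pyridine-type (lone pair in the sp² plane, one electron in the p orbital); the carbanion's lone pair occupies the p orbital); the conjugation is uninterrupted.
π-electron count: 5 × 2 = 10 from the double-bond units + 2 from the C(ethyl)(-) atom = 12.
A 4n π count (12, n = 3) in a planar conjugated ring means antiaromatic.

Antiaromatic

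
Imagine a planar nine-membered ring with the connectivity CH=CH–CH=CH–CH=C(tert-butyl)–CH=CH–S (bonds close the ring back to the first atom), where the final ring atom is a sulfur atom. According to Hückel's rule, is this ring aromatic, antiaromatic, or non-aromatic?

The p orbitals form a continuous loop: each doubly-bonded ring atom is sp² with one p-orbital electron; the sulfur donates one lone pair from its p orbital. The ring is fully conjugated.
π-electron count: 4 × 2 = 8 from the double-bond units + 2 from the S atom = 10.
10 = 4(2) + 2, which satisfies Hückel's 4n+2 rule.

Aromatic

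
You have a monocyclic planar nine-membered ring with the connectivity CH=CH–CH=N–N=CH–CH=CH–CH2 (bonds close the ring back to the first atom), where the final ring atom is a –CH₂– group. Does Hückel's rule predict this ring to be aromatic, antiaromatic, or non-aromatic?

Non-aromatic

The CH2 position has four σ bonds — the tetrahedral CH₂ carbon is sp³ and has no p orbital in the ring π system — so the cyclic conjugation is interrupted.
Broken conjugation rules out both aromaticity and antiaromaticity.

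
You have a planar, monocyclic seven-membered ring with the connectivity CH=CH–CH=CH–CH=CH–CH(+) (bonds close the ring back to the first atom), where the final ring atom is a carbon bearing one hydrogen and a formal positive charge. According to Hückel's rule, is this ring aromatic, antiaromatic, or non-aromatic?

All ring atoms are sp² and supply a p orbital to the ring (each doubly-bonded ring atom is sp² with one p-orbital electron; the carbocation has an empty p orbital); the conjugation is uninterrupted.
Tallying contributions gives 3 × 2 = 6 from the double-bond units + 0 from the CH(+) atom = 6.
Since 6 = 4·1 + 2, the ring meets the 4n+2 criterion.

Aromatic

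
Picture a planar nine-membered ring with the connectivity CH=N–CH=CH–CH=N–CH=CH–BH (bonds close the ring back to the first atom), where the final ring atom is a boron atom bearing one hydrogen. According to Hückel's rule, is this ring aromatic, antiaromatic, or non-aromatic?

All ring atoms are sp² and supply a p orbital to the ring (every atom in a ring double bond is sp² and brings one electron to the p orbital; each sp² =N– keeps its lone pair in-plane and puts one electron into the π system; the boron has an empty p orbital); the conjugation is uninterrupted.
Adding the contributions, 4 × 2 = 8 from the double-bond units + 0 from the BH atom = 8.
8 = 4(2); a planar, fully conjugated 4n system is antiaromatic.

Antiaromatic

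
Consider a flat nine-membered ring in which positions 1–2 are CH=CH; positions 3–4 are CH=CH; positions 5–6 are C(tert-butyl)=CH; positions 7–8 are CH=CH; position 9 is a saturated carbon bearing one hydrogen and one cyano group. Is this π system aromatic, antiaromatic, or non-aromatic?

Non-aromatic

Because that saturated carbon is sp³ and has no p orbital in the ring π system at the CH(cyano) position, the π system cannot extend all the way around the ring.
Without a continuous loop of overlapping p orbitals the Hückel electron count never comes into play.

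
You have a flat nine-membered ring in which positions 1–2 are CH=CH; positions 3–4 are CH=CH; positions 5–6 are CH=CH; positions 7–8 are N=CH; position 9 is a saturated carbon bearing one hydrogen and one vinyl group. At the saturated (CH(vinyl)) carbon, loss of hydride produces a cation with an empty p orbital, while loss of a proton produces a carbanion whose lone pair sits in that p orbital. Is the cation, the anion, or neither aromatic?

The anion

In both ions every ring atom is sp² and contributes a p orbital, so both rings are fully conjugated.
Cation: 4 × 2 + 0 = 8 π electrons → 4(2), antiaromatic.
Anion: 4 × 2 + 2 = 10 π electrons → 4(2)+2, aromatic.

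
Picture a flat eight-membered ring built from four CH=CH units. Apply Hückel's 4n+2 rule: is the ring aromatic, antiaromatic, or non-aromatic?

Antiaromatic

Check conjugation: every atom in a ring double bond is sp² and brings one electron to the p orbital — every position has a p orbital, so the cyclic π system is continuous.
Counting π electrons: 4 × 2 = 8 from the 4 double-bond units.
A 4n π count (8, n = 2) in a planar conjugated ring means antiaromatic.
(This ring is cyclooctatetraene.)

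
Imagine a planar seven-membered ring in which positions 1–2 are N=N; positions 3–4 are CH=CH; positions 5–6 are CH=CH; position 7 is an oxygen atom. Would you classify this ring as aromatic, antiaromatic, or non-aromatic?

Antiaromatic

The p orbitals form a continuous loop: every atom in a ring double bond is sp² and brings one electron to the p orbital; each =N– nitrogen is pyridine-type (lone pair in the sp² plane, one electron in the p orbital); the oxygen donates one lone pair from its p orbital. The ring is fully conjugated.
Tallying contributions gives 3 × 2 = 6 from the double-bond units + 2 from the O atom = 8.
A 4n π count (8, n = 2) in a planar conjugated ring means antiaromatic.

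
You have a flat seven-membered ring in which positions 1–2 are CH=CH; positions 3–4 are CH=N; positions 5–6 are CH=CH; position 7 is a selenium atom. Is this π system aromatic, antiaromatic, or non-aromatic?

Antiaromatic

The p orbitals form a continuous loop: every atom in a ring double bond is sp² and brings one electron to the p orbital; each sp² =N– keeps its lone pair in-plane and puts one electron into the π system; the selenium donates one lone pair from its p orbital. The ring is fully conjugated.
π-electron count: 3 × 2 = 6 from the double-bond units + 2 from the Se atom = 8.
A 4n π count (8, n = 2) in a planar conjugated ring means antiaromatic.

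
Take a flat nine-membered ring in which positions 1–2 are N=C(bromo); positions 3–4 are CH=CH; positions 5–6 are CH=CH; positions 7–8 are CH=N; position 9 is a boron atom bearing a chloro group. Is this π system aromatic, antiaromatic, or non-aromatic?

Antiaromatic

The p orbitals form a continuous loop: every atom in a ring double bond is sp² and brings one electron to the p orbital; each sp² =N– keeps its lone pair in-plane and puts one electron into the π system; the boron has an empty p orbital. The ring is fully conjugated.
Tallying contributions gives 4 × 2 = 8 from the double-bond units + 0 from the B(chloro) atom = 8.
With 8 = 4·2 π electrons, Hückel's rule classifies the planar ring as antiaromatic.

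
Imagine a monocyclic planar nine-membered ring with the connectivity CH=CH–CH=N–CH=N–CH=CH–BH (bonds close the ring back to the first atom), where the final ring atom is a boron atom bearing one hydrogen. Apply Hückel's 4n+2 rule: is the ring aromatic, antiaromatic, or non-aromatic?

All ring atoms are sp² and supply a p orbital to the ring (every atom in a ring double bond is sp² and brings one electron to the p orbital; the doubly-bonded nitrogens are pyridine-type — their lone pairs lie in the ring plane, leaving one electron in the p orbital; the boron has an empty p orbital); the conjugation is uninterrupted.
Adding the contributions, 4 × 2 = 8 from the double-bond units + 0 from the BH atom = 8.
8 = 4(2); a planar, fully conjugated 4n system is antiaromatic.

Antiaromatic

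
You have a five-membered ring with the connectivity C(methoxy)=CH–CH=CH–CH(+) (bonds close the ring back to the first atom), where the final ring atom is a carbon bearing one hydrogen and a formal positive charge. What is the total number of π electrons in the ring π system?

4

All ring atoms are sp² and supply a p orbital to the ring (each doubly-bonded ring atom is sp² with one p-orbital electron; the carbocation has an empty p orbital); the conjugation is uninterrupted.
Adding the contributions, 2 × 2 = 4 from the double-bond units + 0 from the CH(+) atom = 4.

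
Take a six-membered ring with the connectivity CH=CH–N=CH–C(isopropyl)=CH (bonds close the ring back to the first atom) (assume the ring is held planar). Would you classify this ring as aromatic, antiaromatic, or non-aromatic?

Aromatic

All ring atoms are sp² and supply a p orbital to the ring (every atom in a ring double bond is sp² and brings one electron to the p orbital; each =N– nitrogen is pyridine-type (lone pair in the sp² plane, one electron in the p orbital)); the conjugation is uninterrupted.
Adding the contributions, 3 × 2 = 6 from the 3 double-bond units.
Since 6 = 4·1 + 2, the ring meets the 4n+2 criterion.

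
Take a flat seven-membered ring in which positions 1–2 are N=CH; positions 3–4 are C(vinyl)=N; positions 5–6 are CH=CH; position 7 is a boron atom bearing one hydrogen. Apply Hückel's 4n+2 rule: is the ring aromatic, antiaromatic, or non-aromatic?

The p orbitals form a continuous loop: the double-bond atoms are sp², each contributing one p electron; the doubly-bonded nitrogens are pyridine-type — their lone pairs lie in the ring plane, leaving one electron in the p orbital; the boron has an empty p orbital. The ring is fully conjugated.
Tallying contributions gives 3 × 2 = 6 from the double-bond units + 0 from the BH atom = 6.
6 = 4(1) + 2, which satisfies Hückel's 4n+2 rule.

Aromatic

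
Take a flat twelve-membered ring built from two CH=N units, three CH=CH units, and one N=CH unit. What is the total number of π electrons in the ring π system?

12

Every ring atom contributes a p orbital perpendicular to the ring (every atom in a ring double bond is sp² and brings one electron to the p orbital; each sp² =N– keeps its lone pair in-plane and puts one electron into the π system), so the π system is cyclic and fully conjugated.
Adding the contributions, 6 × 2 = 12 from the 6 double-bond units.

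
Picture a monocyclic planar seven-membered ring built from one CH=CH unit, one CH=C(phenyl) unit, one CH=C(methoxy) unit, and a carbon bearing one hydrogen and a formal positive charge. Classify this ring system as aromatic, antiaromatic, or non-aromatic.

Every ring atom contributes a p orbital perpendicular to the ring (every atom in a ring double bond is sp² and brings one electron to the p orbital; the carbocation has an empty p orbital), so the π system is cyclic and fully conjugated.
Adding the contributions, 3 × 2 = 6 from the double-bond units + 0 from the CH(+) atom = 6.
With 6 π electrons (n = 1), the Hückel 4n+2 condition holds.

Aromatic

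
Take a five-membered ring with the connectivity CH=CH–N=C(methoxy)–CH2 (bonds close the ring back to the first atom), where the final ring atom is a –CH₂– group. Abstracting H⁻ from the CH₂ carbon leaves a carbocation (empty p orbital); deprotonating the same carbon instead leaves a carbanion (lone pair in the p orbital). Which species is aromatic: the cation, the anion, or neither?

Both ions have a continuous loop of p orbitals — each ring atom is sp².
Cation: 2 × 2 + 0 = 4 π electrons → 4(1), antiaromatic.
Anion: 2 × 2 + 2 = 6 π electrons → 4(1)+2, aromatic.

The anion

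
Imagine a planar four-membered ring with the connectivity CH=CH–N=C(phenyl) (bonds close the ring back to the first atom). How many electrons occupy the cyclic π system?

4

All ring atoms are sp² and supply a p orbital to the ring (the double-bond atoms are sp², each contributing one p electron; each sp² =N– keeps its lone pair in-plane and puts one electron into the π system); the conjugation is uninterrupted.
Adding the contributions, 2 × 2 = 4 from the 2 double-bond units.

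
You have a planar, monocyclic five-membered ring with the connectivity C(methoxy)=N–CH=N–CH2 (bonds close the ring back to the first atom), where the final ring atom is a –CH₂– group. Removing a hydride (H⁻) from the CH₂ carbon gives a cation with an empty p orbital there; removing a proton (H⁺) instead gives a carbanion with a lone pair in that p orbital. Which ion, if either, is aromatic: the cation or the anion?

Both ions have a continuous loop of p orbitals — each ring atom is sp².
Cation: 2 × 2 + 0 = 4 π electrons → 4(1), antiaromatic.
Anion: 2 × 2 + 2 = 6 π electrons → 4(1)+2, aromatic.

The anion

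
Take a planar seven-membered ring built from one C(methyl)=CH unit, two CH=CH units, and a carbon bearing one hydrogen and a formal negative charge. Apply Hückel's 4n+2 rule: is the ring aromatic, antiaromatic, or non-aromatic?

Antiaromatic

The p orbitals form a continuous loop: each doubly-bonded ring atom is sp² with one p-orbital electron; the carbanion's lone pair occupies the p orbital. The ring is fully conjugated.
Tallying contributions gives 3 × 2 = 6 from the double-bond units + 2 from the CH(-) atom = 8.
8 is a 4n count (n = 2), so the planar conjugated ring is antiaromatic.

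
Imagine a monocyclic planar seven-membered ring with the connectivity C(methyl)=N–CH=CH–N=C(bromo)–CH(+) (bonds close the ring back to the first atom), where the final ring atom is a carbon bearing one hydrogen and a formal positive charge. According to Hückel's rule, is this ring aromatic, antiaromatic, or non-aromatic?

Aromatic

All ring atoms are sp² and supply a p orbital to the ring (every atom in a ring double bond is sp² and brings one electron to the p orbital; each =N– nitrogen is pyridine-type (lone pair in the sp² plane, one electron in the p orbital); the carbocation has an empty p orbital); the conjugation is uninterrupted.
π-electron count: 3 × 2 = 6 from the double-bond units + 0 from the CH(+) atom = 6.
That gives a 4n+2 count (6, n = 1).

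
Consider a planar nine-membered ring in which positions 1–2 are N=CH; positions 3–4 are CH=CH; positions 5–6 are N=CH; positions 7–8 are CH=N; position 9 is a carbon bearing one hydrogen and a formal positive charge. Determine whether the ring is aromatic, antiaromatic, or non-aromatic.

All ring atoms are sp² and supply a p orbital to the ring (the double-bond atoms are sp², each contributing one p electron; the doubly-bonded nitrogens are pyridine-type — their lone pairs lie in the ring plane, leaving one electron in the p orbital; the carbocation has an empty p orbital); the conjugation is uninterrupted.
Counting π electrons: 4 × 2 = 8 from the double-bond units + 0 from the CH(+) atom = 8.
8 = 4(2); a planar, fully conjugated 4n system is antiaromatic.

Antiaromatic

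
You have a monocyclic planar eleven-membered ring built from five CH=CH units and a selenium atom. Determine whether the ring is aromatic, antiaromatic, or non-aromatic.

The p orbitals form a continuous loop: every atom in a ring double bond is sp² and brings one electron to the p orbital; the selenium donates one lone pair from its p orbital. The ring is fully conjugated.
π-electron count: 5 × 2 = 10 from the double-bond units + 2 from the Se atom = 12.
With 12 = 4·3 π electrons, Hückel's rule classifies the planar ring as antiaromatic.

Antiaromatic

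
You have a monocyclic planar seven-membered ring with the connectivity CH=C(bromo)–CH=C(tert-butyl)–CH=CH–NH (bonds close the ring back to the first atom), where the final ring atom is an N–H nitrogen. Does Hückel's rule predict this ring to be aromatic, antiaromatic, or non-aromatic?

Antiaromatic

The p orbitals form a continuous loop: every atom in a ring double bond is sp² and brings one electron to the p orbital; the pyrrole-type nitrogen donates its lone pair from the p orbital. The ring is fully conjugated.
π-electron count: 3 × 2 = 6 from the double-bond units + 2 from the NH atom = 8.
A 4n π count (8, n = 2) in a planar conjugated ring means antiaromatic.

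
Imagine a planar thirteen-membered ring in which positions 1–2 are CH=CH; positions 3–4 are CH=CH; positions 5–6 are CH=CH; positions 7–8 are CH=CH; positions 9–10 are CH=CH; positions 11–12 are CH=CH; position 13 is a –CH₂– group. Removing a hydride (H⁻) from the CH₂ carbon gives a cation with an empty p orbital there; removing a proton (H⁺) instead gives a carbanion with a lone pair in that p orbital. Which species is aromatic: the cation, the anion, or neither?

The anion

In either ion the ring is fully conjugated: every atom, including the new sp² carbon, supplies a p orbital.
Cation: 6 × 2 + 0 = 12 π electrons → 4(3), antiaromatic.
Anion: 6 × 2 + 2 = 14 π electrons → 4(3)+2, aromatic.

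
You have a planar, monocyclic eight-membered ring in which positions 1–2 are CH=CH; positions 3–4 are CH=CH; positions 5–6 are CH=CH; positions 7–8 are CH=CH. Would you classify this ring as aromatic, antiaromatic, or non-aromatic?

Antiaromatic

The p orbitals form a continuous loop: the double-bond atoms are sp², each contributing one p electron. The ring is fully conjugated.
Adding the contributions, 4 × 2 = 8 from the 4 double-bond units.
A 4n π count (8, n = 2) in a planar conjugated ring means antiaromatic.
(The species described is cyclooctatetraene.)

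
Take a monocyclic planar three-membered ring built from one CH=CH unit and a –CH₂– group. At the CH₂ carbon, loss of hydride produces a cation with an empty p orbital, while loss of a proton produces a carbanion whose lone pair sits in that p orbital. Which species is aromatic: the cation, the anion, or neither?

The cation

In both ions every ring atom is sp² and contributes a p orbital, so both rings are fully conjugated.
Cation: 1 × 2 + 0 = 2 π electrons → 4(0)+2, aromatic.
Anion: 1 × 2 + 2 = 4 π electrons → 4(1), antiaromatic.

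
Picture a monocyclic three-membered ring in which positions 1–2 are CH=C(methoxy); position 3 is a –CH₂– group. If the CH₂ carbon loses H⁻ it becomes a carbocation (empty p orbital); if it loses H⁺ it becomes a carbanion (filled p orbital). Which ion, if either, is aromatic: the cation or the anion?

In either ion the ring is fully conjugated: every atom, including the new sp² carbon, supplies a p orbital.
Cation: 1 × 2 + 0 = 2 π electrons → 4(0)+2, aromatic.
Anion: 1 × 2 + 2 = 4 π electrons → 4(1), antiaromatic.

The cation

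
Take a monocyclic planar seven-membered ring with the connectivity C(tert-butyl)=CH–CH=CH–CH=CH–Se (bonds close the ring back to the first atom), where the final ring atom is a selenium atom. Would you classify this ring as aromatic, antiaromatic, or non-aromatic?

All ring atoms are sp² and supply a p orbital to the ring (the double-bond atoms are sp², each contributing one p electron; the selenium donates one lone pair from its p orbital); the conjugation is uninterrupted.
Adding the contributions, 3 × 2 = 6 from the double-bond units + 2 from the Se atom = 8.
A 4n π count (8, n = 2) in a planar conjugated ring means antiaromatic.

Antiaromatic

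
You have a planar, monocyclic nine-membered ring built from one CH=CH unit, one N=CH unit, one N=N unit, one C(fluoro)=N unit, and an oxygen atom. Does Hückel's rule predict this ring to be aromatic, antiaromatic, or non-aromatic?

Aromatic

The p orbitals form a continuous loop: the double-bond atoms are sp², each contributing one p electron; each =N– nitrogen is pyridine-type (lone pair in the sp² plane, one electron in the p orbital); the oxygen donates one lone pair from its p orbital. The ring is fully conjugated.
Adding the contributions, 4 × 2 = 8 from the double-bond units + 2 from the O atom = 10.
That gives a 4n+2 count (10, n = 2).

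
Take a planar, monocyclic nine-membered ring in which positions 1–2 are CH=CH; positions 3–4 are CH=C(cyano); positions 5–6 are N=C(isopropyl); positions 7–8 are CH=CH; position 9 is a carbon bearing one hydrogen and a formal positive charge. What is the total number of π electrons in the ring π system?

Every ring atom contributes a p orbital perpendicular to the ring (every atom in a ring double bond is sp² and brings one electron to the p orbital; the doubly-bonded nitrogens are pyridine-type — their lone pairs lie in the ring plane, leaving one electron in the p orbital; the carbocation has an empty p orbital), so the π system is cyclic and fully conjugated.
π-electron count: 4 × 2 = 8 from the double-bond units + 0 from the CH(+) atom = 8.

8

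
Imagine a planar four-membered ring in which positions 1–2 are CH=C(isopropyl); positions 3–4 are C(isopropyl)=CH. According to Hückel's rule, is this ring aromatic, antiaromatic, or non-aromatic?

All ring atoms are sp² and supply a p orbital to the ring (every atom in a ring double bond is sp² and brings one electron to the p orbital); the conjugation is uninterrupted.
Adding the contributions, 2 × 2 = 4 from the 2 double-bond units.
4 is a 4n count (n = 1), so the planar conjugated ring is antiaromatic.

Antiaromatic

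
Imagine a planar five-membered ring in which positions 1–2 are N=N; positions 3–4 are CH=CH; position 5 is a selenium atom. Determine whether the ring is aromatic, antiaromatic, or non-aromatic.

Check conjugation: each doubly-bonded ring atom is sp² with one p-orbital electron; each sp² =N– keeps its lone pair in-plane and puts one electron into the π system; the selenium donates one lone pair from its p orbital — every position has a p orbital, so the cyclic π system is continuous.
π-electron count: 2 × 2 = 4 from the double-bond units + 2 from the Se atom = 6.
With 6 π electrons (n = 1), the Hückel 4n+2 condition holds.

Aromatic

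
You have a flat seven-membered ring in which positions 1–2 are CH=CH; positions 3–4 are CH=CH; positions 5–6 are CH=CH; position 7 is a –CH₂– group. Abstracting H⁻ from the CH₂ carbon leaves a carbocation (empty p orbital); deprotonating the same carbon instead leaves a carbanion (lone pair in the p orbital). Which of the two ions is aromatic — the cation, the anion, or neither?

Both ions have a continuous loop of p orbitals — each ring atom is sp².
Cation: 3 × 2 + 0 = 6 π electrons → 4(1)+2, aromatic.
Anion: 3 × 2 + 2 = 8 π electrons → 4(2), antiaromatic.

The cation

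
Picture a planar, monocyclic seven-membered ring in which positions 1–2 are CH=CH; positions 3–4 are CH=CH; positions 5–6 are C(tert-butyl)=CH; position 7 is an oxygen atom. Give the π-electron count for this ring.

Check conjugation: every atom in a ring double bond is sp² and brings one electron to the p orbital; the oxygen donates one lone pair from its p orbital — every position has a p orbital, so the cyclic π system is continuous.
Tallying contributions gives 3 × 2 = 6 from the double-bond units + 2 from the O atom = 8.

8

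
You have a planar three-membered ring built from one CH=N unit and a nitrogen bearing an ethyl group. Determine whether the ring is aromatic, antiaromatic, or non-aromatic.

Antiaromatic

The p orbitals form a continuous loop: every atom in a ring double bond is sp² and brings one electron to the p orbital; each =N– nitrogen is pyridine-type (lone pair in the sp² plane, one electron in the p orbital); the pyrrole-type nitrogen donates its lone pair from the p orbital. The ring is fully conjugated.
Tallying contributions gives 1 × 2 = 2 from the double-bond unit + 2 from the N(ethyl) atom = 4.
4 is a 4n count (n = 1), so the planar conjugated ring is antiaromatic.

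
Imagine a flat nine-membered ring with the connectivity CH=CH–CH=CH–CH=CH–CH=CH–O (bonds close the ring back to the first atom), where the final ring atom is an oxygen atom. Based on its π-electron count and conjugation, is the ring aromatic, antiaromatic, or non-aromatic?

The p orbitals form a continuous loop: every atom in a ring double bond is sp² and brings one electron to the p orbital; the oxygen donates one lone pair from its p orbital. The ring is fully conjugated.
Counting π electrons: 4 × 2 = 8 from the double-bond units + 2 from the O atom = 10.
10 = 4(2) + 2, which satisfies Hückel's 4n+2 rule.

Aromatic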